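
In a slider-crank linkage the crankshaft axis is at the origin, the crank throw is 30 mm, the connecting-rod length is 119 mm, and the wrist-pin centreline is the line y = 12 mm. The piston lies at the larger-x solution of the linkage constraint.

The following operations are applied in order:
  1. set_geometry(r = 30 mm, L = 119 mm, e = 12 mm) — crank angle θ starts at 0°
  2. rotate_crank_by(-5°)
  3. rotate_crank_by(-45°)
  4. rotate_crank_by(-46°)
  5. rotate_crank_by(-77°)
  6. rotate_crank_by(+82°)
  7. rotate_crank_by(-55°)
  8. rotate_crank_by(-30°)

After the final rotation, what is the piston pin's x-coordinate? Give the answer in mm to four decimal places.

88.2357

set_geometry: r = 30 mm, L = 119 mm, e = 12 mm; θ ← 0°
rotate_crank_by(-5°): θ ← 0° -5° = -5°
rotate_crank_by(-45°): θ ← -5° -45° = -50°
rotate_crank_by(-46°): θ ← -50° -46° = -96°
rotate_crank_by(-77°): θ ← -96° -77° = -173°
rotate_crank_by(+82°): θ ← -173° +82° = -91°
rotate_crank_by(-55°): θ ← -91° -55° = -146°
rotate_crank_by(-30°): θ ← -146° -30° = -176°
crank pin P = (r cos θ, r sin θ) = (-29.926922, -2.092694)
h = r sin θ − e = -2.092694 − 12 = -14.092694
x = r cos θ + √(L² − h²) = -29.926922 + √(14161.0 − 198.6040) = -29.926922 + 118.162583 = 88.235661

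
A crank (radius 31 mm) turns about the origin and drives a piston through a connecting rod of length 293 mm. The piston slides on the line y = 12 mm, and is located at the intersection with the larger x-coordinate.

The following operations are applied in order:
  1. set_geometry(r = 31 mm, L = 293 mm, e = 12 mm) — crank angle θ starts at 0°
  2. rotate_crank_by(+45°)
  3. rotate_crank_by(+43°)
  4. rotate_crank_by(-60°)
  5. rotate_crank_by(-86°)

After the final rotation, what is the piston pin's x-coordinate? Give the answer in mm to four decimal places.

306.9149

set_geometry: r = 31 mm, L = 293 mm, e = 12 mm; θ ← 0°
rotate_crank_by(+45°): θ ← 0° +45° = 45°
rotate_crank_by(+43°): θ ← 45° +43° = 88°
rotate_crank_by(-60°): θ ← 88° -60° = 28°
rotate_crank_by(-86°): θ ← 28° -86° = -58°
crank pin P = (r cos θ, r sin θ) = (16.427497, -26.289491)
h = r sin θ − e = -26.289491 − 12 = -38.289491
x = r cos θ + √(L² − h²) = 16.427497 + √(85849.0 − 1466.0851) = 16.427497 + 290.487375 = 306.914872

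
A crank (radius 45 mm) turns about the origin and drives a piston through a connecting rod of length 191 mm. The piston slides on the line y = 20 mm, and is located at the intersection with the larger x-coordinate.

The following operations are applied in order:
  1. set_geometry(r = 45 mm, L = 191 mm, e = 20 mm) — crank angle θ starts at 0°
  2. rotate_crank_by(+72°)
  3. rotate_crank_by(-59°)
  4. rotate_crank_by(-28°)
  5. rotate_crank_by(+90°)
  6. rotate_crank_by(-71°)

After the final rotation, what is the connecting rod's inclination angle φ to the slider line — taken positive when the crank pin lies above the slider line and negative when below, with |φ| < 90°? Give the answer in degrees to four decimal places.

set_geometry: r = 45 mm, L = 191 mm, e = 20 mm; θ ← 0°
rotate_crank_by(+72°): θ ← 0° +72° = 72°
rotate_crank_by(-59°): θ ← 72° -59° = 13°
rotate_crank_by(-28°): θ ← 13° -28° = -15°
rotate_crank_by(+90°): θ ← -15° +90° = 75°
rotate_crank_by(-71°): θ ← 75° -71° = 4°
crank pin P = (r cos θ, r sin θ) = (44.890382, 3.139041)
h = r sin θ − e = 3.139041 − 20 = -16.860959
sin φ = h / L = -16.860959 / 191 = -0.08827727
φ = arcsin(-0.08827727) = -5.064507°

-5.0645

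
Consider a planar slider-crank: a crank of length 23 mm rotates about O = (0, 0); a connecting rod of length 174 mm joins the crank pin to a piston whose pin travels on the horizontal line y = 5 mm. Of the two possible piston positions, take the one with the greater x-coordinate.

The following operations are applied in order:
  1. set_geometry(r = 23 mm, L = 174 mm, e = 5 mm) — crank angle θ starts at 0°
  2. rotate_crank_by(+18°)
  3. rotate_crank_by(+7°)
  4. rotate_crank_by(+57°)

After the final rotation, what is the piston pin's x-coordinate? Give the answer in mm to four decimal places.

set_geometry: r = 23 mm, L = 174 mm, e = 5 mm; θ ← 0°
rotate_crank_by(+18°): θ ← 0° +18° = 18°
rotate_crank_by(+7°): θ ← 18° +7° = 25°
rotate_crank_by(+57°): θ ← 25° +57° = 82°
crank pin P = (r cos θ, r sin θ) = (3.200981, 22.776166)
h = r sin θ − e = 22.776166 − 5 = 17.776166
x = r cos θ + √(L² − h²) = 3.200981 + √(30276.0 − 315.9921) = 3.200981 + 173.089595 = 176.290576

176.2906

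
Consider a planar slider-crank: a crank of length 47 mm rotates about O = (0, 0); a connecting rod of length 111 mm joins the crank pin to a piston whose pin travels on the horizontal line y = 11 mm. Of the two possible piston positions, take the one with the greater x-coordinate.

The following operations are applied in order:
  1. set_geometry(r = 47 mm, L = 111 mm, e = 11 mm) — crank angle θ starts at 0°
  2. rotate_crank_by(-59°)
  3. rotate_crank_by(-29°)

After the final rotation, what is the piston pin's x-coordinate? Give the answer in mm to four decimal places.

set_geometry: r = 47 mm, L = 111 mm, e = 11 mm; θ ← 0°
rotate_crank_by(-59°): θ ← 0° -59° = -59°
rotate_crank_by(-29°): θ ← -59° -29° = -88°
crank pin P = (r cos θ, r sin θ) = (1.640276, -46.971369)
h = r sin θ − e = -46.971369 − 11 = -57.971369
x = r cos θ + √(L² − h²) = 1.640276 + √(12321.0 − 3360.6796) = 1.640276 + 94.658969 = 96.299245

96.2992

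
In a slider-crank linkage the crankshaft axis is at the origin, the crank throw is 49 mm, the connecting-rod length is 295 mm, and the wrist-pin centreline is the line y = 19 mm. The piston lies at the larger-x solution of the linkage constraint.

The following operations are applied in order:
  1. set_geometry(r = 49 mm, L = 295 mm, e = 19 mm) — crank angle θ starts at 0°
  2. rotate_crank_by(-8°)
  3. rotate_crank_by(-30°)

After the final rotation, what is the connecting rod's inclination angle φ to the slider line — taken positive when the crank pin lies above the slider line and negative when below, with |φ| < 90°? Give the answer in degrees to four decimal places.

-9.5942

set_geometry: r = 49 mm, L = 295 mm, e = 19 mm; θ ← 0°
rotate_crank_by(-8°): θ ← 0° -8° = -8°
rotate_crank_by(-30°): θ ← -8° -30° = -38°
crank pin P = (r cos θ, r sin θ) = (38.612527, -30.167412)
h = r sin θ − e = -30.167412 − 19 = -49.167412
sin φ = h / L = -49.167412 / 295 = -0.16666919
φ = arcsin(-0.16666919) = -9.594215°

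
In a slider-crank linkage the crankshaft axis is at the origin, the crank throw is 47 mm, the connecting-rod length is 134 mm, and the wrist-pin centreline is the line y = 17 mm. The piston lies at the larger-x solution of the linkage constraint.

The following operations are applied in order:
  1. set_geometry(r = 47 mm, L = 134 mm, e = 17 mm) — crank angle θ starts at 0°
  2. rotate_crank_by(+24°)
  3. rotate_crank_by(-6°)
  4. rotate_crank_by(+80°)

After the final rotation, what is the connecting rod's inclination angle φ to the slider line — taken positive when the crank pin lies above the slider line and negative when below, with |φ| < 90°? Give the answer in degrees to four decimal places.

set_geometry: r = 47 mm, L = 134 mm, e = 17 mm; θ ← 0°
rotate_crank_by(+24°): θ ← 0° +24° = 24°
rotate_crank_by(-6°): θ ← 24° -6° = 18°
rotate_crank_by(+80°): θ ← 18° +80° = 98°
crank pin P = (r cos θ, r sin θ) = (-6.541136, 46.542599)
h = r sin θ − e = 46.542599 − 17 = 29.542599
sin φ = h / L = 29.542599 / 134 = 0.22046716
φ = arcsin(0.22046716) = 12.736473°

12.7365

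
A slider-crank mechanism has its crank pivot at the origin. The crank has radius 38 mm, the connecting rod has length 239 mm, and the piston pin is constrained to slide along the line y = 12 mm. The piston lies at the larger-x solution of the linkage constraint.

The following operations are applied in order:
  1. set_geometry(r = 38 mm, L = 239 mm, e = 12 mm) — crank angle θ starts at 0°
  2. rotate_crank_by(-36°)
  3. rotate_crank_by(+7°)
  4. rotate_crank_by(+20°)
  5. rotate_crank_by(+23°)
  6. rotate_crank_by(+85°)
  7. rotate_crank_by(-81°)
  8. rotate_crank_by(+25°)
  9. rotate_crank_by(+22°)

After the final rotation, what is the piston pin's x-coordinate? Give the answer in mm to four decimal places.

254.0037

set_geometry: r = 38 mm, L = 239 mm, e = 12 mm; θ ← 0°
rotate_crank_by(-36°): θ ← 0° -36° = -36°
rotate_crank_by(+7°): θ ← -36° +7° = -29°
rotate_crank_by(+20°): θ ← -29° +20° = -9°
rotate_crank_by(+23°): θ ← -9° +23° = 14°
rotate_crank_by(+85°): θ ← 14° +85° = 99°
rotate_crank_by(-81°): θ ← 99° -81° = 18°
rotate_crank_by(+25°): θ ← 18° +25° = 43°
rotate_crank_by(+22°): θ ← 43° +22° = 65°
crank pin P = (r cos θ, r sin θ) = (16.059494, 34.439696)
h = r sin θ − e = 34.439696 − 12 = 22.439696
x = r cos θ + √(L² − h²) = 16.059494 + √(57121.0 − 503.5400) = 16.059494 + 237.944237 = 254.003731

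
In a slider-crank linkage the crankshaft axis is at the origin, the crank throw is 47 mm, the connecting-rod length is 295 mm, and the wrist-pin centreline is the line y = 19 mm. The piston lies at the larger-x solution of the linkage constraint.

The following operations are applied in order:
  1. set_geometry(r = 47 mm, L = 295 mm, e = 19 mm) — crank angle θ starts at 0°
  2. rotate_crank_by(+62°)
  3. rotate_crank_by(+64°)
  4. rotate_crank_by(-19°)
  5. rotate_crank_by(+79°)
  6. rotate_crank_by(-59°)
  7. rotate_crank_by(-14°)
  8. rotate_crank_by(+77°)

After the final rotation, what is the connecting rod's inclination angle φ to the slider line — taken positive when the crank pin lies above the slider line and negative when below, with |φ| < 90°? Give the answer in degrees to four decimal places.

set_geometry: r = 47 mm, L = 295 mm, e = 19 mm; θ ← 0°
rotate_crank_by(+62°): θ ← 0° +62° = 62°
rotate_crank_by(+64°): θ ← 62° +64° = 126°
rotate_crank_by(-19°): θ ← 126° -19° = 107°
rotate_crank_by(+79°): θ ← 107° +79° = 186°
rotate_crank_by(-59°): θ ← 186° -59° = 127°
rotate_crank_by(-14°): θ ← 127° -14° = 113°
rotate_crank_by(+77°): θ ← 113° +77° = 190°
crank pin P = (r cos θ, r sin θ) = (-46.285964, -8.161464)
h = r sin θ − e = -8.161464 − 19 = -27.161464
sin φ = h / L = -27.161464 / 295 = -0.09207276
φ = arcsin(-0.09207276) = -5.282863°

-5.2829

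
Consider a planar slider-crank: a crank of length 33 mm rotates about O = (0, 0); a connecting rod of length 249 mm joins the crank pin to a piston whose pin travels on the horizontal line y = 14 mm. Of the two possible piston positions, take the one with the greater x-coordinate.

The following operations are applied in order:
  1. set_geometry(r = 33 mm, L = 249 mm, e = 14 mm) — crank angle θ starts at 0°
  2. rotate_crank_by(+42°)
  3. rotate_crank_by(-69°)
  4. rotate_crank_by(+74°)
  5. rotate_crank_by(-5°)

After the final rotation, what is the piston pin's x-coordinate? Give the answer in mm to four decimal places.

273.3926

set_geometry: r = 33 mm, L = 249 mm, e = 14 mm; θ ← 0°
rotate_crank_by(+42°): θ ← 0° +42° = 42°
rotate_crank_by(-69°): θ ← 42° -69° = -27°
rotate_crank_by(+74°): θ ← -27° +74° = 47°
rotate_crank_by(-5°): θ ← 47° -5° = 42°
crank pin P = (r cos θ, r sin θ) = (24.523779, 22.081310)
h = r sin θ − e = 22.081310 − 14 = 8.081310
x = r cos θ + √(L² − h²) = 24.523779 + √(62001.0 − 65.3076) = 24.523779 + 248.868826 = 273.392605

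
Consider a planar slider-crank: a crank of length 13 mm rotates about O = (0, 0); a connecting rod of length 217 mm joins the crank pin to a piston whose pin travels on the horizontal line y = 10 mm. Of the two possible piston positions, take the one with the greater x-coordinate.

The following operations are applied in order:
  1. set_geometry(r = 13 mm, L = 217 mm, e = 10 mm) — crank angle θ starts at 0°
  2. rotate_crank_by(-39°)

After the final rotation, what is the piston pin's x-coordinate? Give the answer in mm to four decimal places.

set_geometry: r = 13 mm, L = 217 mm, e = 10 mm; θ ← 0°
rotate_crank_by(-39°): θ ← 0° -39° = -39°
crank pin P = (r cos θ, r sin θ) = (10.102897, -8.181165)
h = r sin θ − e = -8.181165 − 10 = -18.181165
x = r cos θ + √(L² − h²) = 10.102897 + √(47089.0 − 330.5548) = 10.102897 + 216.237012 = 226.339909

226.3399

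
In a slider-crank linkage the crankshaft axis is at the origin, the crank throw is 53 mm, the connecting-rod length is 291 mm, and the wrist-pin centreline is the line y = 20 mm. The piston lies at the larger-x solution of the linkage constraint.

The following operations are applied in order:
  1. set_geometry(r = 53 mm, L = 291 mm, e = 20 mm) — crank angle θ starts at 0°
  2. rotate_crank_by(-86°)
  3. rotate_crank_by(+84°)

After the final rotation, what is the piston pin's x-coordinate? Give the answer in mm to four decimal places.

set_geometry: r = 53 mm, L = 291 mm, e = 20 mm; θ ← 0°
rotate_crank_by(-86°): θ ← 0° -86° = -86°
rotate_crank_by(+84°): θ ← -86° +84° = -2°
crank pin P = (r cos θ, r sin θ) = (52.967714, -1.849673)
h = r sin θ − e = -1.849673 − 20 = -21.849673
x = r cos θ + √(L² − h²) = 52.967714 + √(84681.0 − 477.4082) = 52.967714 + 290.178552 = 343.146265

343.1463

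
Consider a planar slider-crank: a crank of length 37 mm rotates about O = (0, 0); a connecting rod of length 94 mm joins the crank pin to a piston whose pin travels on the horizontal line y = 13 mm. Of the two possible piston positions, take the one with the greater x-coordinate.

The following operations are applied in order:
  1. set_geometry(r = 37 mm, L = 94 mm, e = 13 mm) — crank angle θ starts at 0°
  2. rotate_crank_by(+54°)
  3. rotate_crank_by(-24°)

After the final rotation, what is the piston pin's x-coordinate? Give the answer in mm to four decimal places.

set_geometry: r = 37 mm, L = 94 mm, e = 13 mm; θ ← 0°
rotate_crank_by(+54°): θ ← 0° +54° = 54°
rotate_crank_by(-24°): θ ← 54° -24° = 30°
crank pin P = (r cos θ, r sin θ) = (32.042940, 18.500000)
h = r sin θ − e = 18.500000 − 13 = 5.500000
x = r cos θ + √(L² − h²) = 32.042940 + √(8836.0 − 30.2500) = 32.042940 + 93.838958 = 125.881898

125.8819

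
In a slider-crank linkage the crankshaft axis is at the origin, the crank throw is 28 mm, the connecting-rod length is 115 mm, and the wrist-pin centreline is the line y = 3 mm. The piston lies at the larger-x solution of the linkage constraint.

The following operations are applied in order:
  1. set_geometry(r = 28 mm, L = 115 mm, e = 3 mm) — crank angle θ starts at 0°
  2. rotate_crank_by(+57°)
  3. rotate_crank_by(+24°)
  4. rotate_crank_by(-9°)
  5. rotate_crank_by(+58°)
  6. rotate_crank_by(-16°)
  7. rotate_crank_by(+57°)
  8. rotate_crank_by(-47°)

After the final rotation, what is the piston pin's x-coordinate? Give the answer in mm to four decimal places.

set_geometry: r = 28 mm, L = 115 mm, e = 3 mm; θ ← 0°
rotate_crank_by(+57°): θ ← 0° +57° = 57°
rotate_crank_by(+24°): θ ← 57° +24° = 81°
rotate_crank_by(-9°): θ ← 81° -9° = 72°
rotate_crank_by(+58°): θ ← 72° +58° = 130°
rotate_crank_by(-16°): θ ← 130° -16° = 114°
rotate_crank_by(+57°): θ ← 114° +57° = 171°
rotate_crank_by(-47°): θ ← 171° -47° = 124°
crank pin P = (r cos θ, r sin θ) = (-15.657401, 23.213052)
h = r sin θ − e = 23.213052 − 3 = 20.213052
x = r cos θ + √(L² − h²) = -15.657401 + √(13225.0 − 408.5675) = -15.657401 + 113.209684 = 97.552283

97.5523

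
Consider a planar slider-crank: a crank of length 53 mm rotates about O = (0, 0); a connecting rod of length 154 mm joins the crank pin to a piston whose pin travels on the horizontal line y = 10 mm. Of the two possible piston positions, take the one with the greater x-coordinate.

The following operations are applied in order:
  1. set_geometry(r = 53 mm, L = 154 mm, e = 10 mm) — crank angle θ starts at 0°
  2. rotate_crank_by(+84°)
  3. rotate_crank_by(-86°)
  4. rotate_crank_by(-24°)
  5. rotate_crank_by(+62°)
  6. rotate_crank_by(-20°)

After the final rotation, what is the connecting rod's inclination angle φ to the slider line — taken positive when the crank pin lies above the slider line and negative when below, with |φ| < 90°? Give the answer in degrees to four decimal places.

1.7150

set_geometry: r = 53 mm, L = 154 mm, e = 10 mm; θ ← 0°
rotate_crank_by(+84°): θ ← 0° +84° = 84°
rotate_crank_by(-86°): θ ← 84° -86° = -2°
rotate_crank_by(-24°): θ ← -2° -24° = -26°
rotate_crank_by(+62°): θ ← -26° +62° = 36°
rotate_crank_by(-20°): θ ← 36° -20° = 16°
crank pin P = (r cos θ, r sin θ) = (50.946870, 14.608780)
h = r sin θ − e = 14.608780 − 10 = 4.608780
sin φ = h / L = 4.608780 / 154 = 0.02992714
φ = arcsin(0.02992714) = 1.714955°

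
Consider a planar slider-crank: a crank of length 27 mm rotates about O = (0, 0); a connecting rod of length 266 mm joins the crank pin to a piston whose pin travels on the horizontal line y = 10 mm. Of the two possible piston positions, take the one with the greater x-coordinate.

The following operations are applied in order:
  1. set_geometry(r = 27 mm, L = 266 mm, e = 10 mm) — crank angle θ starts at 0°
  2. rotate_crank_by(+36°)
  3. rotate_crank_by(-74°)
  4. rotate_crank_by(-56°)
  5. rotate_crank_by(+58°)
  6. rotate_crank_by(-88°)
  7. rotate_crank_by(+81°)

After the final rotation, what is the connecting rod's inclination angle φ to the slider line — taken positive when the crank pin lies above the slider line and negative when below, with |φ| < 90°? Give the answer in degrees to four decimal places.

-6.1320

set_geometry: r = 27 mm, L = 266 mm, e = 10 mm; θ ← 0°
rotate_crank_by(+36°): θ ← 0° +36° = 36°
rotate_crank_by(-74°): θ ← 36° -74° = -38°
rotate_crank_by(-56°): θ ← -38° -56° = -94°
rotate_crank_by(+58°): θ ← -94° +58° = -36°
rotate_crank_by(-88°): θ ← -36° -88° = -124°
rotate_crank_by(+81°): θ ← -124° +81° = -43°
crank pin P = (r cos θ, r sin θ) = (19.746550, -18.413956)
h = r sin θ − e = -18.413956 − 10 = -28.413956
sin φ = h / L = -28.413956 / 266 = -0.10681938
φ = arcsin(-0.10681938) = -6.131999°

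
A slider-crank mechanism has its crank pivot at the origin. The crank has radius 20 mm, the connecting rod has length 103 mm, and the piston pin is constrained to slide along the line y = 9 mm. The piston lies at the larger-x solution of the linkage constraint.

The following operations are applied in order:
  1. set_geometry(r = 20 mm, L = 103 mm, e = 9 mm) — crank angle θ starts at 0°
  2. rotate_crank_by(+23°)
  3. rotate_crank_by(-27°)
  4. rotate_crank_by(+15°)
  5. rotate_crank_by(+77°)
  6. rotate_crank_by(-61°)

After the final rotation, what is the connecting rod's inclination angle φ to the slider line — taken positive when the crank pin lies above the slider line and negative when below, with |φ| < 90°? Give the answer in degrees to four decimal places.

0.0444

set_geometry: r = 20 mm, L = 103 mm, e = 9 mm; θ ← 0°
rotate_crank_by(+23°): θ ← 0° +23° = 23°
rotate_crank_by(-27°): θ ← 23° -27° = -4°
rotate_crank_by(+15°): θ ← -4° +15° = 11°
rotate_crank_by(+77°): θ ← 11° +77° = 88°
rotate_crank_by(-61°): θ ← 88° -61° = 27°
crank pin P = (r cos θ, r sin θ) = (17.820130, 9.079810)
h = r sin θ − e = 9.079810 − 9 = 0.079810
sin φ = h / L = 0.079810 / 103 = 0.00077485
φ = arcsin(0.00077485) = 0.044396°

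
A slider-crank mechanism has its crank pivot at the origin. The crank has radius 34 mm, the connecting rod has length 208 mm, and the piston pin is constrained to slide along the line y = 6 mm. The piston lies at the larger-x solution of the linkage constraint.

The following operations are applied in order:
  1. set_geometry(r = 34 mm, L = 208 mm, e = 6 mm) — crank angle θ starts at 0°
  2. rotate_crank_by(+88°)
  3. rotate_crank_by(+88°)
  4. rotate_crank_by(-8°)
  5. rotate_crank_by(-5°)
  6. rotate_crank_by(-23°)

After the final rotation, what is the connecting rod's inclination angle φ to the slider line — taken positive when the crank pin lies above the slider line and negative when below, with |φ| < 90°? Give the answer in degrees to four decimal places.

4.3716

set_geometry: r = 34 mm, L = 208 mm, e = 6 mm; θ ← 0°
rotate_crank_by(+88°): θ ← 0° +88° = 88°
rotate_crank_by(+88°): θ ← 88° +88° = 176°
rotate_crank_by(-8°): θ ← 176° -8° = 168°
rotate_crank_by(-5°): θ ← 168° -5° = 163°
rotate_crank_by(-23°): θ ← 163° -23° = 140°
crank pin P = (r cos θ, r sin θ) = (-26.045511, 21.854779)
h = r sin θ − e = 21.854779 − 6 = 15.854779
sin φ = h / L = 15.854779 / 208 = 0.07622490
φ = arcsin(0.07622490) = 4.371605°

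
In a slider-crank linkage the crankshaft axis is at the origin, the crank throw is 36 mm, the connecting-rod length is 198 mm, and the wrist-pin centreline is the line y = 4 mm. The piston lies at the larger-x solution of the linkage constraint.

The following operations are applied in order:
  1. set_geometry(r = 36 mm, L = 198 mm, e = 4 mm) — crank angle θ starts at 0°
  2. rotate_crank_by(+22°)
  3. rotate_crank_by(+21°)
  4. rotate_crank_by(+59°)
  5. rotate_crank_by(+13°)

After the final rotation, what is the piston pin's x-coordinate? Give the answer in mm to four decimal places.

set_geometry: r = 36 mm, L = 198 mm, e = 4 mm; θ ← 0°
rotate_crank_by(+22°): θ ← 0° +22° = 22°
rotate_crank_by(+21°): θ ← 22° +21° = 43°
rotate_crank_by(+59°): θ ← 43° +59° = 102°
rotate_crank_by(+13°): θ ← 102° +13° = 115°
crank pin P = (r cos θ, r sin θ) = (-15.214257, 32.627080)
h = r sin θ − e = 32.627080 − 4 = 28.627080
x = r cos θ + √(L² − h²) = -15.214257 + √(39204.0 − 819.5097) = -15.214257 + 195.919602 = 180.705344

180.7053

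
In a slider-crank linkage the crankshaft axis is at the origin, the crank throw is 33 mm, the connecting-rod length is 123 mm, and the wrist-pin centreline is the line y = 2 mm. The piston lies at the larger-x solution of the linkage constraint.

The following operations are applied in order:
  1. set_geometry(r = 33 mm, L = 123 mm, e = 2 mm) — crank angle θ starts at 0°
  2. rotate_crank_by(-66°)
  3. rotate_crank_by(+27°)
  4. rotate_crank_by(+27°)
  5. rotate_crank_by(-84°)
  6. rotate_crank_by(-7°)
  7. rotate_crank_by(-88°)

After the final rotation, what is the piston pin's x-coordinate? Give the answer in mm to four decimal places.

set_geometry: r = 33 mm, L = 123 mm, e = 2 mm; θ ← 0°
rotate_crank_by(-66°): θ ← 0° -66° = -66°
rotate_crank_by(+27°): θ ← -66° +27° = -39°
rotate_crank_by(+27°): θ ← -39° +27° = -12°
rotate_crank_by(-84°): θ ← -12° -84° = -96°
rotate_crank_by(-7°): θ ← -96° -7° = -103°
rotate_crank_by(-88°): θ ← -103° -88° = -191°
crank pin P = (r cos θ, r sin θ) = (-32.393697, 6.296697)
h = r sin θ − e = 6.296697 − 2 = 4.296697
x = r cos θ + √(L² − h²) = -32.393697 + √(15129.0 − 18.4616) = -32.393697 + 122.924930 = 90.531233

90.5312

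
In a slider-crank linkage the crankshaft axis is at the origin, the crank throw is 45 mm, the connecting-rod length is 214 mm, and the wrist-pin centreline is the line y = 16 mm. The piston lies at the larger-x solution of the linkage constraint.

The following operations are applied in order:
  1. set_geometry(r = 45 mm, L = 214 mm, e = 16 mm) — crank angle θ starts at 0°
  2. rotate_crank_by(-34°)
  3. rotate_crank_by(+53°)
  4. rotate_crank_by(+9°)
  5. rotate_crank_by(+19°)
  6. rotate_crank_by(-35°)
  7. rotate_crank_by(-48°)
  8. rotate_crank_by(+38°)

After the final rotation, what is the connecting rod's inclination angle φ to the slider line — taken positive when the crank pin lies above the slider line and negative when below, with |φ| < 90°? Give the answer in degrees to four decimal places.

-3.8663

set_geometry: r = 45 mm, L = 214 mm, e = 16 mm; θ ← 0°
rotate_crank_by(-34°): θ ← 0° -34° = -34°
rotate_crank_by(+53°): θ ← -34° +53° = 19°
rotate_crank_by(+9°): θ ← 19° +9° = 28°
rotate_crank_by(+19°): θ ← 28° +19° = 47°
rotate_crank_by(-35°): θ ← 47° -35° = 12°
rotate_crank_by(-48°): θ ← 12° -48° = -36°
rotate_crank_by(+38°): θ ← -36° +38° = 2°
crank pin P = (r cos θ, r sin θ) = (44.972587, 1.570477)
h = r sin θ − e = 1.570477 − 16 = -14.429523
sin φ = h / L = -14.429523 / 214 = -0.06742768
φ = arcsin(-0.06742768) = -3.866255°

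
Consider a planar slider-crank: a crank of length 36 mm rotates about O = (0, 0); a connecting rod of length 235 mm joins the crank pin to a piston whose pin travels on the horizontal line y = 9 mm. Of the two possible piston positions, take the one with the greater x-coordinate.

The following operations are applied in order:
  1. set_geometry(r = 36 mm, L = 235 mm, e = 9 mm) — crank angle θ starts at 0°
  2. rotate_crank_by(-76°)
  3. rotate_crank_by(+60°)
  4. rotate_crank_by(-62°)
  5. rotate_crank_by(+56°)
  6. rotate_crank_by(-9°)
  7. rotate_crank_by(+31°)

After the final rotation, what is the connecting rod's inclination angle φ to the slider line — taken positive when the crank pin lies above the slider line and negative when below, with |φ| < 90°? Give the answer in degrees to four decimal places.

set_geometry: r = 36 mm, L = 235 mm, e = 9 mm; θ ← 0°
rotate_crank_by(-76°): θ ← 0° -76° = -76°
rotate_crank_by(+60°): θ ← -76° +60° = -16°
rotate_crank_by(-62°): θ ← -16° -62° = -78°
rotate_crank_by(+56°): θ ← -78° +56° = -22°
rotate_crank_by(-9°): θ ← -22° -9° = -31°
rotate_crank_by(+31°): θ ← -31° +31° = 0°
crank pin P = (r cos θ, r sin θ) = (36.000000, 0.000000)
h = r sin θ − e = 0.000000 − 9 = -9.000000
sin φ = h / L = -9.000000 / 235 = -0.03829787
φ = arcsin(-0.03829787) = -2.194843°

-2.1948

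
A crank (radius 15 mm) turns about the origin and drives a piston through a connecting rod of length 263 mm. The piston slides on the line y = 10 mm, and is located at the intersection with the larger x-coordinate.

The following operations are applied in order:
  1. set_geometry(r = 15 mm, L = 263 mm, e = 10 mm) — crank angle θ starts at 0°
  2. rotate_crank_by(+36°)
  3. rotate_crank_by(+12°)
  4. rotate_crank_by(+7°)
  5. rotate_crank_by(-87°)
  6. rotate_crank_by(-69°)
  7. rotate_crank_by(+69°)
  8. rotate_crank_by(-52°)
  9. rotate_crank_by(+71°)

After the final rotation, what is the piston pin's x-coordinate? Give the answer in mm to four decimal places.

277.2753

set_geometry: r = 15 mm, L = 263 mm, e = 10 mm; θ ← 0°
rotate_crank_by(+36°): θ ← 0° +36° = 36°
rotate_crank_by(+12°): θ ← 36° +12° = 48°
rotate_crank_by(+7°): θ ← 48° +7° = 55°
rotate_crank_by(-87°): θ ← 55° -87° = -32°
rotate_crank_by(-69°): θ ← -32° -69° = -101°
rotate_crank_by(+69°): θ ← -101° +69° = -32°
rotate_crank_by(-52°): θ ← -32° -52° = -84°
rotate_crank_by(+71°): θ ← -84° +71° = -13°
crank pin P = (r cos θ, r sin θ) = (14.615551, -3.374266)
h = r sin θ − e = -3.374266 − 10 = -13.374266
x = r cos θ + √(L² − h²) = 14.615551 + √(69169.0 − 178.8710) = 14.615551 + 262.659721 = 277.275272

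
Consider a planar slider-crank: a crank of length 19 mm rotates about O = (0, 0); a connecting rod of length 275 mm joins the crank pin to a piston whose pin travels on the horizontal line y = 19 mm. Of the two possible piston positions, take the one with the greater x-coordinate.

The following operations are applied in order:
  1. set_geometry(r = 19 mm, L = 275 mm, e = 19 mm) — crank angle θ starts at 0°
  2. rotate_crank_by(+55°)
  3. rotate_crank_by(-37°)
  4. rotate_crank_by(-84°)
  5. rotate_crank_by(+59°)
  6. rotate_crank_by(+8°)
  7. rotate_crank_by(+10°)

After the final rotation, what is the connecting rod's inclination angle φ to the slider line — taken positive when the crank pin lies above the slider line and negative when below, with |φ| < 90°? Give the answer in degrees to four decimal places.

-3.2049

set_geometry: r = 19 mm, L = 275 mm, e = 19 mm; θ ← 0°
rotate_crank_by(+55°): θ ← 0° +55° = 55°
rotate_crank_by(-37°): θ ← 55° -37° = 18°
rotate_crank_by(-84°): θ ← 18° -84° = -66°
rotate_crank_by(+59°): θ ← -66° +59° = -7°
rotate_crank_by(+8°): θ ← -7° +8° = 1°
rotate_crank_by(+10°): θ ← 1° +10° = 11°
crank pin P = (r cos θ, r sin θ) = (18.650916, 3.625371)
h = r sin θ − e = 3.625371 − 19 = -15.374629
sin φ = h / L = -15.374629 / 275 = -0.05590774
φ = arcsin(-0.05590774) = -3.204949°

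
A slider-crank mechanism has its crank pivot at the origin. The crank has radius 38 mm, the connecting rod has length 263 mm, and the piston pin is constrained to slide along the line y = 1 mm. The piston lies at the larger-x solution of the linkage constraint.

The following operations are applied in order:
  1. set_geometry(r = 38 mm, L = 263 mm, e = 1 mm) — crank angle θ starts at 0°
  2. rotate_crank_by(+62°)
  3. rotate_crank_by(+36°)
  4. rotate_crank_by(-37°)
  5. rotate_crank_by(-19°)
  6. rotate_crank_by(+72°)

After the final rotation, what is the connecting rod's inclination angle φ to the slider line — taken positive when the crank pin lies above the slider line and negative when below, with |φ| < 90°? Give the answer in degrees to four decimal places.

7.3652

set_geometry: r = 38 mm, L = 263 mm, e = 1 mm; θ ← 0°
rotate_crank_by(+62°): θ ← 0° +62° = 62°
rotate_crank_by(+36°): θ ← 62° +36° = 98°
rotate_crank_by(-37°): θ ← 98° -37° = 61°
rotate_crank_by(-19°): θ ← 61° -19° = 42°
rotate_crank_by(+72°): θ ← 42° +72° = 114°
crank pin P = (r cos θ, r sin θ) = (-15.455992, 34.714727)
h = r sin θ − e = 34.714727 − 1 = 33.714727
sin φ = h / L = 33.714727 / 263 = 0.12819288
φ = arcsin(0.12819288) = 7.365178°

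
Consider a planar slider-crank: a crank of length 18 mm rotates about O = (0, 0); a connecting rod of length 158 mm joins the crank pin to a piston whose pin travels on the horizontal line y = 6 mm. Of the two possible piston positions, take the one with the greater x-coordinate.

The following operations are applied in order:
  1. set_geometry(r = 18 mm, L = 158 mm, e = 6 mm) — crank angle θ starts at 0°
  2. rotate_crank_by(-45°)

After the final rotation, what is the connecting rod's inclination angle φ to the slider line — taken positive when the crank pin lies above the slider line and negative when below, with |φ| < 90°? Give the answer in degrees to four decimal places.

-6.8073

set_geometry: r = 18 mm, L = 158 mm, e = 6 mm; θ ← 0°
rotate_crank_by(-45°): θ ← 0° -45° = -45°
crank pin P = (r cos θ, r sin θ) = (12.727922, -12.727922)
h = r sin θ − e = -12.727922 − 6 = -18.727922
sin φ = h / L = -18.727922 / 158 = -0.11853115
φ = arcsin(-0.11853115) = -6.807339°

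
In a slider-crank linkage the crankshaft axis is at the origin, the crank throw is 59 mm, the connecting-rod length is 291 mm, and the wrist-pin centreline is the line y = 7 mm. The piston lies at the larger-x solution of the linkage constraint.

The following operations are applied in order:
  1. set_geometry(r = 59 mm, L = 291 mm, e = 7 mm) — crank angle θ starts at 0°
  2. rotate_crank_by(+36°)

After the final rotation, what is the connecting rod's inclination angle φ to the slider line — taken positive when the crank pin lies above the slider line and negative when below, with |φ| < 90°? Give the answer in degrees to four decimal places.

set_geometry: r = 59 mm, L = 291 mm, e = 7 mm; θ ← 0°
rotate_crank_by(+36°): θ ← 0° +36° = 36°
crank pin P = (r cos θ, r sin θ) = (47.732003, 34.679330)
h = r sin θ − e = 34.679330 − 7 = 27.679330
sin φ = h / L = 27.679330 / 291 = 0.09511797
φ = arcsin(0.09511797) = 5.458110°

5.4581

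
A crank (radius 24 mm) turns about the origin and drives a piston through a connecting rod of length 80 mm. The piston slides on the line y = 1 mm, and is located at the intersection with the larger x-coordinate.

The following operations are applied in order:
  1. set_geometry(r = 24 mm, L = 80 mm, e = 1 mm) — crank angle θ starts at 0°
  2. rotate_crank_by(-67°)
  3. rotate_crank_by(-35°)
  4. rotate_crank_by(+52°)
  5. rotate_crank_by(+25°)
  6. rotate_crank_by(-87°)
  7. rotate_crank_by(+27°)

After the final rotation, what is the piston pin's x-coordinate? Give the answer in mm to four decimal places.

set_geometry: r = 24 mm, L = 80 mm, e = 1 mm; θ ← 0°
rotate_crank_by(-67°): θ ← 0° -67° = -67°
rotate_crank_by(-35°): θ ← -67° -35° = -102°
rotate_crank_by(+52°): θ ← -102° +52° = -50°
rotate_crank_by(+25°): θ ← -50° +25° = -25°
rotate_crank_by(-87°): θ ← -25° -87° = -112°
rotate_crank_by(+27°): θ ← -112° +27° = -85°
crank pin P = (r cos θ, r sin θ) = (2.091738, -23.908673)
h = r sin θ − e = -23.908673 − 1 = -24.908673
x = r cos θ + √(L² − h²) = 2.091738 + √(6400.0 − 620.4420) = 2.091738 + 76.023404 = 78.115142

78.1151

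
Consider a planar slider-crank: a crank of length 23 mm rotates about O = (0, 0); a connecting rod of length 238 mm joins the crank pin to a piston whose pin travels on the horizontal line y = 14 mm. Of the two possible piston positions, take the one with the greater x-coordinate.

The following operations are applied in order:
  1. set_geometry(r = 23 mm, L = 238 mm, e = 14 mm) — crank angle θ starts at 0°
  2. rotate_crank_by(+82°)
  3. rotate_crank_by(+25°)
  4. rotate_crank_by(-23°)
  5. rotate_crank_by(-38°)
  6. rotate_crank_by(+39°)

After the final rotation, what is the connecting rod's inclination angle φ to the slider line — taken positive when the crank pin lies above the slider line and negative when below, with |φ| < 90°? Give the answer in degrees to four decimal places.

set_geometry: r = 23 mm, L = 238 mm, e = 14 mm; θ ← 0°
rotate_crank_by(+82°): θ ← 0° +82° = 82°
rotate_crank_by(+25°): θ ← 82° +25° = 107°
rotate_crank_by(-23°): θ ← 107° -23° = 84°
rotate_crank_by(-38°): θ ← 84° -38° = 46°
rotate_crank_by(+39°): θ ← 46° +39° = 85°
crank pin P = (r cos θ, r sin θ) = (2.004582, 22.912478)
h = r sin θ − e = 22.912478 − 14 = 8.912478
sin φ = h / L = 8.912478 / 238 = 0.03744739
φ = arcsin(0.03744739) = 2.146079°

2.1461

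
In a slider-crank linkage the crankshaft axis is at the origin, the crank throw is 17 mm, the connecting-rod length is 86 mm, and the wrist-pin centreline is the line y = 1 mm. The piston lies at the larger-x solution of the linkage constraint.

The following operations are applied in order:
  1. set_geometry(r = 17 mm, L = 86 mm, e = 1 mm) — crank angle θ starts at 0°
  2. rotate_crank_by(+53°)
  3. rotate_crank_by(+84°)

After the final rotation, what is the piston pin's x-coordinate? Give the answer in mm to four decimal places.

72.9120

set_geometry: r = 17 mm, L = 86 mm, e = 1 mm; θ ← 0°
rotate_crank_by(+53°): θ ← 0° +53° = 53°
rotate_crank_by(+84°): θ ← 53° +84° = 137°
crank pin P = (r cos θ, r sin θ) = (-12.433013, 11.593972)
h = r sin θ − e = 11.593972 − 1 = 10.593972
x = r cos θ + √(L² − h²) = -12.433013 + √(7396.0 − 112.2322) = -12.433013 + 85.344993 = 72.911980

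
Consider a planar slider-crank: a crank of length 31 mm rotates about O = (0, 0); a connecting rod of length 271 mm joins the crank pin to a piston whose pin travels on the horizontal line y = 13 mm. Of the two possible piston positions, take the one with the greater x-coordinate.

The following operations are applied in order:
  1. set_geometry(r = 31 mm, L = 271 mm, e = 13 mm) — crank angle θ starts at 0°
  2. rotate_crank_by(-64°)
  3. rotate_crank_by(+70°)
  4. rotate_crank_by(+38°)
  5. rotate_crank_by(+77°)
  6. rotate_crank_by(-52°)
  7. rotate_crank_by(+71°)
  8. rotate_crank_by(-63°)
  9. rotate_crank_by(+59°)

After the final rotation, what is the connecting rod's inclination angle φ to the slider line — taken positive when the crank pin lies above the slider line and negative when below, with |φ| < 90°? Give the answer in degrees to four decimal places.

set_geometry: r = 31 mm, L = 271 mm, e = 13 mm; θ ← 0°
rotate_crank_by(-64°): θ ← 0° -64° = -64°
rotate_crank_by(+70°): θ ← -64° +70° = 6°
rotate_crank_by(+38°): θ ← 6° +38° = 44°
rotate_crank_by(+77°): θ ← 44° +77° = 121°
rotate_crank_by(-52°): θ ← 121° -52° = 69°
rotate_crank_by(+71°): θ ← 69° +71° = 140°
rotate_crank_by(-63°): θ ← 140° -63° = 77°
rotate_crank_by(+59°): θ ← 77° +59° = 136°
crank pin P = (r cos θ, r sin θ) = (-22.299534, 21.534409)
h = r sin θ − e = 21.534409 − 13 = 8.534409
sin φ = h / L = 8.534409 / 271 = 0.03149229
φ = arcsin(0.03149229) = 1.804673°

1.8047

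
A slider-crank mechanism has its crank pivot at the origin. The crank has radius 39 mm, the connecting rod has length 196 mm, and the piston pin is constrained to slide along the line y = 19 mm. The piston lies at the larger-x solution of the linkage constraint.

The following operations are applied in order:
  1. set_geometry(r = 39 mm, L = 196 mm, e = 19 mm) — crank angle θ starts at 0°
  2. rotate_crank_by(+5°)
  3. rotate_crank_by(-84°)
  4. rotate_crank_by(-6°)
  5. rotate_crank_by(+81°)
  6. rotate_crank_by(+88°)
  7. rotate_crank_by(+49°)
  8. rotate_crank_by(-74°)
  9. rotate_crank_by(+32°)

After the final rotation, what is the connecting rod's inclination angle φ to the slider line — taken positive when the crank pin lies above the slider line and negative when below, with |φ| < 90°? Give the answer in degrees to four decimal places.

set_geometry: r = 39 mm, L = 196 mm, e = 19 mm; θ ← 0°
rotate_crank_by(+5°): θ ← 0° +5° = 5°
rotate_crank_by(-84°): θ ← 5° -84° = -79°
rotate_crank_by(-6°): θ ← -79° -6° = -85°
rotate_crank_by(+81°): θ ← -85° +81° = -4°
rotate_crank_by(+88°): θ ← -4° +88° = 84°
rotate_crank_by(+49°): θ ← 84° +49° = 133°
rotate_crank_by(-74°): θ ← 133° -74° = 59°
rotate_crank_by(+32°): θ ← 59° +32° = 91°
crank pin P = (r cos θ, r sin θ) = (-0.680644, 38.994060)
h = r sin θ − e = 38.994060 − 19 = 19.994060
sin φ = h / L = 19.994060 / 196 = 0.10201051
φ = arcsin(0.10201051) = 5.854956°

5.8550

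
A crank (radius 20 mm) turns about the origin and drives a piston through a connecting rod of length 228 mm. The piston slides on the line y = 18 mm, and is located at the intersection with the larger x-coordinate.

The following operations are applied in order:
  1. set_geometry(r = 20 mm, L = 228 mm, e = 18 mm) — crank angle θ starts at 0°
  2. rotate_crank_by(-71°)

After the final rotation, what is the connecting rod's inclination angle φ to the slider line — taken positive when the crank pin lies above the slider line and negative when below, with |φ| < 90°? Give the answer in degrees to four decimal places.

set_geometry: r = 20 mm, L = 228 mm, e = 18 mm; θ ← 0°
rotate_crank_by(-71°): θ ← 0° -71° = -71°
crank pin P = (r cos θ, r sin θ) = (6.511363, -18.910372)
h = r sin θ − e = -18.910372 − 18 = -36.910372
sin φ = h / L = -36.910372 / 228 = -0.16188759
φ = arcsin(-0.16188759) = -9.316476°

-9.3165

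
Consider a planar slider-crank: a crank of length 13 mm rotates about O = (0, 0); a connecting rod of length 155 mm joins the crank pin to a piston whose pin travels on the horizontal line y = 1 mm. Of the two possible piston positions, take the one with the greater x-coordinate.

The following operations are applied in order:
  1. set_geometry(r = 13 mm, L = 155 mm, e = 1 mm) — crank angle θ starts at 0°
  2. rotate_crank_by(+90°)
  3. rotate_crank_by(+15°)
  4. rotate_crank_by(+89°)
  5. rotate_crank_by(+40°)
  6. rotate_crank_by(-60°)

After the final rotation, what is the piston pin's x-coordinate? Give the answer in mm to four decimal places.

set_geometry: r = 13 mm, L = 155 mm, e = 1 mm; θ ← 0°
rotate_crank_by(+90°): θ ← 0° +90° = 90°
rotate_crank_by(+15°): θ ← 90° +15° = 105°
rotate_crank_by(+89°): θ ← 105° +89° = 194°
rotate_crank_by(+40°): θ ← 194° +40° = 234°
rotate_crank_by(-60°): θ ← 234° -60° = 174°
crank pin P = (r cos θ, r sin θ) = (-12.928785, 1.358870)
h = r sin θ − e = 1.358870 − 1 = 0.358870
x = r cos θ + √(L² − h²) = -12.928785 + √(24025.0 − 0.1288) = -12.928785 + 154.999585 = 142.070800

142.0708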